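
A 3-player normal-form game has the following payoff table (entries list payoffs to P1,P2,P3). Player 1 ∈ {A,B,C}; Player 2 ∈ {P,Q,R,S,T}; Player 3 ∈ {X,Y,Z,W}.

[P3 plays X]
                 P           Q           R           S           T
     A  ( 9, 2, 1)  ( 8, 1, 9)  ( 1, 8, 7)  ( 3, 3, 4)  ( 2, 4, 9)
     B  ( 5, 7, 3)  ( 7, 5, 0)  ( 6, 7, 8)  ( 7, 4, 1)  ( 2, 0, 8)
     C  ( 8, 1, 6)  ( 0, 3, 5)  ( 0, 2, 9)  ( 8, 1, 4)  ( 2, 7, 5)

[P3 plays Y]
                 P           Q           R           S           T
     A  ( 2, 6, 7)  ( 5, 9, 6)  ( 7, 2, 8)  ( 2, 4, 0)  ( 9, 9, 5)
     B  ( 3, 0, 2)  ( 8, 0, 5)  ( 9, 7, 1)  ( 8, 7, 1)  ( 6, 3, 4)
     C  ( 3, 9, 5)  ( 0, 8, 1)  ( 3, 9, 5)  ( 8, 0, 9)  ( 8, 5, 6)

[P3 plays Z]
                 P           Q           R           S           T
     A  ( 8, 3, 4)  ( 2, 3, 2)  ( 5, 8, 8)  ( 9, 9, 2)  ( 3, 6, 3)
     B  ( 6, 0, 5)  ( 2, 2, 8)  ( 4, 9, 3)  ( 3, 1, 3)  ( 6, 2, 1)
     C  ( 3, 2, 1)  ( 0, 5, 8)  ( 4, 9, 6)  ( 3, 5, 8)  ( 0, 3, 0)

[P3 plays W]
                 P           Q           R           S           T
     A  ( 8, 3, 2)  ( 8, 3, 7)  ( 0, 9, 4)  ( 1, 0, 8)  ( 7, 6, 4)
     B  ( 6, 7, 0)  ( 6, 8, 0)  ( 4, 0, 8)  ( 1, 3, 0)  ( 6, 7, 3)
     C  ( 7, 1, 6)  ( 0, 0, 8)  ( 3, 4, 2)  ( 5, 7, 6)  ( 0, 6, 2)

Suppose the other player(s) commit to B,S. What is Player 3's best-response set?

u_3(X vs B,S) = 1
u_3(Y vs B,S) = 1
u_3(Z vs B,S) = 3
u_3(W vs B,S) = 0
max payoff 3 at {Z}

P3 best: {Z}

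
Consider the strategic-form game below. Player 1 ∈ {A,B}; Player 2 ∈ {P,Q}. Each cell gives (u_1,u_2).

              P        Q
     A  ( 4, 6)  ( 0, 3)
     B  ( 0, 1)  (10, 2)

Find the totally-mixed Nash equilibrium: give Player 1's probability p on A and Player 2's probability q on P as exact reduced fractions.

P1 indiff ⇒ q·4+(1-q)·0 = q·0+(1-q)·10 ⇒ q(4) = (1-q)(10) ⇒ q = 5/7
P2 indiff ⇒ p·6+(1-p)·1 = p·3+(1-p)·2 ⇒ p(3) = (1-p)(1) ⇒ p = 1/4

p=1/4, q=5/7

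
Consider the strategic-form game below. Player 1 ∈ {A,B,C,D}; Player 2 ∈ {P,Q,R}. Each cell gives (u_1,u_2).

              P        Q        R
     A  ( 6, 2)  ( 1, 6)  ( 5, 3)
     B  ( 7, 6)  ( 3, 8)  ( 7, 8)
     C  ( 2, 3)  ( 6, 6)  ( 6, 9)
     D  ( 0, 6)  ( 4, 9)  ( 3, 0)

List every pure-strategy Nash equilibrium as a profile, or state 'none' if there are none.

(A,P): not NE [P1→B gives 7>6; P2→Q gives 6>2]
(A,Q): not NE [P1→C gives 6>1]
(A,R): not NE [P1→B gives 7>5; P2→Q gives 6>3]
(B,P): not NE [P2→R gives 8>6]
(B,Q): not NE [P1→C gives 6>3]
(B,R): NE
(C,P): not NE [P1→B gives 7>2; P2→R gives 9>3]
(C,Q): not NE [P2→R gives 9>6]
(C,R): not NE [P1→B gives 7>6]
(D,P): not NE [P1→B gives 7>0; P2→Q gives 9>6]
(D,Q): not NE [P1→C gives 6>4]
(D,R): not NE [P1→B gives 7>3; P2→Q gives 9>0]

Nash profiles: (B,R)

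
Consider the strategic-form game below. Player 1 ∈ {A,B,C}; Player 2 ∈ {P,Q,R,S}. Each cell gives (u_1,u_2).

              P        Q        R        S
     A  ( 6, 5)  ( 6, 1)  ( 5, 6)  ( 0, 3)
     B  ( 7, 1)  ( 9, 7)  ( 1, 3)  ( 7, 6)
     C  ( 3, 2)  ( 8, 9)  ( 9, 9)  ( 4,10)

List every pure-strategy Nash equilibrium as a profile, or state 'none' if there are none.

(A,P): not NE [P1→B gives 7>6; P2→R gives 6>5]
(A,Q): not NE [P1→B gives 9>6; P2→R gives 6>1]
(A,R): not NE [P1→C gives 9>5]
(A,S): not NE [P1→B gives 7>0; P2→R gives 6>3]
(B,P): not NE [P2→Q gives 7>1]
(B,Q): NE
(B,R): not NE [P1→C gives 9>1; P2→Q gives 7>3]
(B,S): not NE [P2→Q gives 7>6]
(C,P): not NE [P1→B gives 7>3; P2→S gives 10>2]
(C,Q): not NE [P1→B gives 9>8; P2→S gives 10>9]
(C,R): not NE [P2→S gives 10>9]
(C,S): not NE [P1→B gives 7>4]

PSNE = {(B,Q)}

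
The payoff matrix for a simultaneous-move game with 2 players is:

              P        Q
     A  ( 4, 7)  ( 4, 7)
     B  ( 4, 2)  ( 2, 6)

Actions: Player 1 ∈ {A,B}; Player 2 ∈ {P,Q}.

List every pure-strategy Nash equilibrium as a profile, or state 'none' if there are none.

Nash profiles: (A,P), (A,Q)

(A,P): NE
(A,Q): NE
(B,P): not NE [P2→Q gives 6>2]
(B,Q): not NE [P1→A gives 4>2]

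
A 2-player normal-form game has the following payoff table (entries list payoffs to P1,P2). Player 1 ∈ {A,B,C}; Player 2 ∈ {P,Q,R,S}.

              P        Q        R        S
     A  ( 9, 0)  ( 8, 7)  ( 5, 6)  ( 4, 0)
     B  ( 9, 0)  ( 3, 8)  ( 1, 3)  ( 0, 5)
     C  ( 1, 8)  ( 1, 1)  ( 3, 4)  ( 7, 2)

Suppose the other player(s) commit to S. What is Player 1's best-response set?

P1 best: {C}

u_1(A vs S) = 4
u_1(B vs S) = 0
u_1(C vs S) = 7
max payoff 7 at {C}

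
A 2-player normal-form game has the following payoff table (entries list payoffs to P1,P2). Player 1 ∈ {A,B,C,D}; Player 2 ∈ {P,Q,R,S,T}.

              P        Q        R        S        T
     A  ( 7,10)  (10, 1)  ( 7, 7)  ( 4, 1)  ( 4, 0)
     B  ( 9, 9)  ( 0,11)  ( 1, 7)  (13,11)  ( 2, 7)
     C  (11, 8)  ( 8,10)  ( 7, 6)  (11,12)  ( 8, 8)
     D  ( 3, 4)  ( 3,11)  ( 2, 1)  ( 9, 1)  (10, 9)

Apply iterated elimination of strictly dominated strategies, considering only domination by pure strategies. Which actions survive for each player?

IESDS → P1:{A,B,C} P2:{P,Q,S}

P2 drop R (P beats it: A:10>7 B:9>7 C:8>6 D:4>1)
P2 drop T (Q beats it: A:1>0 B:11>7 C:10>8 D:11>9)
P1 drop D (C beats it: P:11>3 Q:8>3 S:11>9)
P1→{A,B,C} P2→{P,Q,S}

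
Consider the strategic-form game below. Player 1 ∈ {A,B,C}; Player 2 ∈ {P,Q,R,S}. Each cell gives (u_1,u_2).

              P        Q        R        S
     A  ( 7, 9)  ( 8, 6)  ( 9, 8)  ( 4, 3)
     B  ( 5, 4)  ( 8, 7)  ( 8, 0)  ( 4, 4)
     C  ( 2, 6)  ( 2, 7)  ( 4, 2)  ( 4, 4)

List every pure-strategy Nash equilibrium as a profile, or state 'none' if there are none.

NE set: (A,P), (B,Q)

(A,P): NE
(A,Q): not NE [P2→P gives 9>6]
(A,R): not NE [P2→P gives 9>8]
(A,S): not NE [P2→P gives 9>3]
(B,P): not NE [P1→A gives 7>5; P2→Q gives 7>4]
(B,Q): NE
(B,R): not NE [P1→A gives 9>8; P2→Q gives 7>0]
(B,S): not NE [P2→Q gives 7>4]
(C,P): not NE [P1→A gives 7>2; P2→Q gives 7>6]
(C,Q): not NE [P1→B gives 8>2]
(C,R): not NE [P1→A gives 9>4; P2→Q gives 7>2]
(C,S): not NE [P2→Q gives 7>4]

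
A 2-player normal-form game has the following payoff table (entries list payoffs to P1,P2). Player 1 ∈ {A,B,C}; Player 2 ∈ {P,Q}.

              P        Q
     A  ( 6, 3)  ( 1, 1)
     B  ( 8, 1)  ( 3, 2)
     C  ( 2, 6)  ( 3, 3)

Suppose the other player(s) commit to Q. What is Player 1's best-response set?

u_1(A vs Q) = 1
u_1(B vs Q) = 3
u_1(C vs Q) = 3
max payoff 3 at {B,C}

argmax u_1 = {B,C}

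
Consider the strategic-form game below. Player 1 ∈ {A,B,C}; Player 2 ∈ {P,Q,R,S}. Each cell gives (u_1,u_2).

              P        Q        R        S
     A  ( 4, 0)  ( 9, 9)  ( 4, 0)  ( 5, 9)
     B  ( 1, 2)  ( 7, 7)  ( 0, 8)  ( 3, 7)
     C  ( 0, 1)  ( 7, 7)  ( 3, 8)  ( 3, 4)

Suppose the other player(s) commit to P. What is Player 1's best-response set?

P1 best: {A}

u_1(A vs P) = 4
u_1(B vs P) = 1
u_1(C vs P) = 0
max payoff 4 at {A}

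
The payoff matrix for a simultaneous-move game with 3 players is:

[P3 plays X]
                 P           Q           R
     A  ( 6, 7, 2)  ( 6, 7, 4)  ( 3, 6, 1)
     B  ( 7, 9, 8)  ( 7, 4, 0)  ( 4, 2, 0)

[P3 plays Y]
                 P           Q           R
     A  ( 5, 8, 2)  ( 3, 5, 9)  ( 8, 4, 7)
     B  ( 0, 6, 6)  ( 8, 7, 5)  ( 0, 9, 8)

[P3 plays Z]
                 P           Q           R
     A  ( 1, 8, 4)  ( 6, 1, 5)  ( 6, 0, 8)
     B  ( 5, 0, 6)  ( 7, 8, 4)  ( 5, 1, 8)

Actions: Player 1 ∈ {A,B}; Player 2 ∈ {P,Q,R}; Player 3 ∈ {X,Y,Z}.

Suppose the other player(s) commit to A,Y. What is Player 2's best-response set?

u_2(P vs A,Y) = 8
u_2(Q vs A,Y) = 5
u_2(R vs A,Y) = 4
max payoff 8 at {P}

BR_2 = {P}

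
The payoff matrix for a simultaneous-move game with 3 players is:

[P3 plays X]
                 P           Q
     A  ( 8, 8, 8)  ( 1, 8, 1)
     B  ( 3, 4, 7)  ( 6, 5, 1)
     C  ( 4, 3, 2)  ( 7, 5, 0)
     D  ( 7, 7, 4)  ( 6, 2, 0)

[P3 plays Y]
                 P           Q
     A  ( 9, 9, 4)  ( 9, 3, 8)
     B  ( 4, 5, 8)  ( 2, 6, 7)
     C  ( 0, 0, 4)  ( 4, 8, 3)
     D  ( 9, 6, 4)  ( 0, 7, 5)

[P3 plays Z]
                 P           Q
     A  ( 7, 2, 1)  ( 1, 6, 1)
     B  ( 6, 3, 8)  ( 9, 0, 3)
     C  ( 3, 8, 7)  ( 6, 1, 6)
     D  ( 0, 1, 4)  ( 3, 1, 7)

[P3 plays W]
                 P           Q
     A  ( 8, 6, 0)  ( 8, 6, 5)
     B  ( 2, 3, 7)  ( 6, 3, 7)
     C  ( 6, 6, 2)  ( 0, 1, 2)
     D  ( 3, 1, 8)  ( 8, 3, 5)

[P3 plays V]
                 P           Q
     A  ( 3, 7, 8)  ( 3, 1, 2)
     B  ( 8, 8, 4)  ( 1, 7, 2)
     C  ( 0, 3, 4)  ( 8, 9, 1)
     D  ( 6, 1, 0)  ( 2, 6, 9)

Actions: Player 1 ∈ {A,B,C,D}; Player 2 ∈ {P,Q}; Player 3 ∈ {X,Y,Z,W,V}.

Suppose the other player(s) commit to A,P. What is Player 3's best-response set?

argmax u_3 = {X,V}

u_3(X vs A,P) = 8
u_3(Y vs A,P) = 4
u_3(Z vs A,P) = 1
u_3(W vs A,P) = 0
u_3(V vs A,P) = 8
max payoff 8 at {X,V}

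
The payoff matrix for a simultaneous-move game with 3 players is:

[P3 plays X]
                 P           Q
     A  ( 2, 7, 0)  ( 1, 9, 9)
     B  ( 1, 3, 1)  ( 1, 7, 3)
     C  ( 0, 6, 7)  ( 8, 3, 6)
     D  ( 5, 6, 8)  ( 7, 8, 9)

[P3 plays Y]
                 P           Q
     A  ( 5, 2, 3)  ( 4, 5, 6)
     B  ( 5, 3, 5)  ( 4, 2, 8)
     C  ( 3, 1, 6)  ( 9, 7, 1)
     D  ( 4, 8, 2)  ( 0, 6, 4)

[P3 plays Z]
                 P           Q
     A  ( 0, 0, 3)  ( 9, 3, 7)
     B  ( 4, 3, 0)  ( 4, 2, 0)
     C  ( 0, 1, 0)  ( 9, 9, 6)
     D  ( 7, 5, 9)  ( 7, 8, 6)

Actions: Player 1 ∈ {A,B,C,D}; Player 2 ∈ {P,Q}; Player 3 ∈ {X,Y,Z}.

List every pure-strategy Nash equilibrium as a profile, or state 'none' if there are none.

(A,P,X): not NE [P1→D gives 5>2; P2→Q gives 9>7; P3→Z gives 3>0]
(A,P,Y): not NE [P2→Q gives 5>2]
(A,P,Z): not NE [P1→D gives 7>0; P2→Q gives 3>0]
(A,Q,X): not NE [P1→C gives 8>1]
(A,Q,Y): not NE [P1→C gives 9>4; P3→X gives 9>6]
(A,Q,Z): not NE [P3→X gives 9>7]
(B,P,X): not NE [P1→D gives 5>1; P2→Q gives 7>3; P3→Y gives 5>1]
(B,P,Y): NE
(B,P,Z): not NE [P1→D gives 7>4; P3→Y gives 5>0]
(B,Q,X): not NE [P1→C gives 8>1; P3→Y gives 8>3]
(B,Q,Y): not NE [P1→C gives 9>4; P2→P gives 3>2]
(B,Q,Z): not NE [P1→C gives 9>4; P2→P gives 3>2; P3→Y gives 8>0]
(C,P,X): not NE [P1→D gives 5>0]
(C,P,Y): not NE [P1→B gives 5>3; P2→Q gives 7>1; P3→X gives 7>6]
(C,P,Z): not NE [P1→D gives 7>0; P2→Q gives 9>1; P3→X gives 7>0]
(C,Q,X): not NE [P2→P gives 6>3]
(C,Q,Y): not NE [P3→Z gives 6>1]
(C,Q,Z): NE
(D,P,X): not NE [P2→Q gives 8>6; P3→Z gives 9>8]
(D,P,Y): not NE [P1→B gives 5>4; P3→Z gives 9>2]
(D,P,Z): not NE [P2→Q gives 8>5]
(D,Q,X): not NE [P1→C gives 8>7]
(D,Q,Y): not NE [P1→C gives 9>0; P2→P gives 8>6; P3→X gives 9>4]
(D,Q,Z): not NE [P1→C gives 9>7; P3→X gives 9>6]

Nash profiles: (B,P,Y), (C,Q,Z)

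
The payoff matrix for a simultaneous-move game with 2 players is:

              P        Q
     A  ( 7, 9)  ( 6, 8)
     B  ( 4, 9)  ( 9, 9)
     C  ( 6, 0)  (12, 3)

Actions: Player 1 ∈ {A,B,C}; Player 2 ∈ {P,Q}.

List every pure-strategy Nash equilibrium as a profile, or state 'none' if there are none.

PSNE = {(A,P), (C,Q)}

(A,P): NE
(A,Q): not NE [P1→C gives 12>6; P2→P gives 9>8]
(B,P): not NE [P1→A gives 7>4]
(B,Q): not NE [P1→C gives 12>9]
(C,P): not NE [P1→A gives 7>6; P2→Q gives 3>0]
(C,Q): NE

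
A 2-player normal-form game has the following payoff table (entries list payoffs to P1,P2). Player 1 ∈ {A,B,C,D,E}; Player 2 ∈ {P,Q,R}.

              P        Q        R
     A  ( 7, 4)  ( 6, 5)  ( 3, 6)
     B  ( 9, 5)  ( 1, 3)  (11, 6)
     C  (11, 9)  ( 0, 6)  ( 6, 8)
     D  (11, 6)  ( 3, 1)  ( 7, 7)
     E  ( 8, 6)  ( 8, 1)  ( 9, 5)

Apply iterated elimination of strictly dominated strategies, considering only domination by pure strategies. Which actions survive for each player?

Remaining: P1:{B,C,D} P2:{P,R}

P1 drop A (E beats it: P:8>7 Q:8>6 R:9>3)
P2 drop Q (P beats it: B:5>3 C:9>6 D:6>1 E:6>1)
P1 drop E (B beats it: P:9>8 R:11>9)
P1→{B,C,D} P2→{P,R}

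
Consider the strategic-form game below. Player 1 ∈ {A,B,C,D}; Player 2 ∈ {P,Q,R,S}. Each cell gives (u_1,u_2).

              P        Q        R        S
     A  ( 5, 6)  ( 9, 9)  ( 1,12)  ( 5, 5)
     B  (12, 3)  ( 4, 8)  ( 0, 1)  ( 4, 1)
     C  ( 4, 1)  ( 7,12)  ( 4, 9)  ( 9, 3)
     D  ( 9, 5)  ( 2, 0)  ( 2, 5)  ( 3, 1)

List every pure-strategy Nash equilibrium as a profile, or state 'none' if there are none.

Equilibria: none

(A,P): not NE [P1→B gives 12>5; P2→R gives 12>6]
(A,Q): not NE [P2→R gives 12>9]
(A,R): not NE [P1→C gives 4>1]
(A,S): not NE [P1→C gives 9>5; P2→R gives 12>5]
(B,P): not NE [P2→Q gives 8>3]
(B,Q): not NE [P1→A gives 9>4]
(B,R): not NE [P1→C gives 4>0; P2→Q gives 8>1]
(B,S): not NE [P1→C gives 9>4; P2→Q gives 8>1]
(C,P): not NE [P1→B gives 12>4; P2→Q gives 12>1]
(C,Q): not NE [P1→A gives 9>7]
(C,R): not NE [P2→Q gives 12>9]
(C,S): not NE [P2→Q gives 12>3]
(D,P): not NE [P1→B gives 12>9]
(D,Q): not NE [P1→A gives 9>2; P2→R gives 5>0]
(D,R): not NE [P1→C gives 4>2]
(D,S): not NE [P1→C gives 9>3; P2→R gives 5>1]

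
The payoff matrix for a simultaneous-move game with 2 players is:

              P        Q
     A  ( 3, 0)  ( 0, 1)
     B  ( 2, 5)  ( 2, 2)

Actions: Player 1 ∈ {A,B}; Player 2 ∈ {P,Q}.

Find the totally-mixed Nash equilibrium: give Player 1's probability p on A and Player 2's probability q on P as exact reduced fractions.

p=3/4, q=2/3

P1 indiff ⇒ q·3+(1-q)·0 = q·2+(1-q)·2 ⇒ q(1) = (1-q)(2) ⇒ q = 2/3
P2 indiff ⇒ p·0+(1-p)·5 = p·1+(1-p)·2 ⇒ p(-1) = (1-p)(-3) ⇒ p = 3/4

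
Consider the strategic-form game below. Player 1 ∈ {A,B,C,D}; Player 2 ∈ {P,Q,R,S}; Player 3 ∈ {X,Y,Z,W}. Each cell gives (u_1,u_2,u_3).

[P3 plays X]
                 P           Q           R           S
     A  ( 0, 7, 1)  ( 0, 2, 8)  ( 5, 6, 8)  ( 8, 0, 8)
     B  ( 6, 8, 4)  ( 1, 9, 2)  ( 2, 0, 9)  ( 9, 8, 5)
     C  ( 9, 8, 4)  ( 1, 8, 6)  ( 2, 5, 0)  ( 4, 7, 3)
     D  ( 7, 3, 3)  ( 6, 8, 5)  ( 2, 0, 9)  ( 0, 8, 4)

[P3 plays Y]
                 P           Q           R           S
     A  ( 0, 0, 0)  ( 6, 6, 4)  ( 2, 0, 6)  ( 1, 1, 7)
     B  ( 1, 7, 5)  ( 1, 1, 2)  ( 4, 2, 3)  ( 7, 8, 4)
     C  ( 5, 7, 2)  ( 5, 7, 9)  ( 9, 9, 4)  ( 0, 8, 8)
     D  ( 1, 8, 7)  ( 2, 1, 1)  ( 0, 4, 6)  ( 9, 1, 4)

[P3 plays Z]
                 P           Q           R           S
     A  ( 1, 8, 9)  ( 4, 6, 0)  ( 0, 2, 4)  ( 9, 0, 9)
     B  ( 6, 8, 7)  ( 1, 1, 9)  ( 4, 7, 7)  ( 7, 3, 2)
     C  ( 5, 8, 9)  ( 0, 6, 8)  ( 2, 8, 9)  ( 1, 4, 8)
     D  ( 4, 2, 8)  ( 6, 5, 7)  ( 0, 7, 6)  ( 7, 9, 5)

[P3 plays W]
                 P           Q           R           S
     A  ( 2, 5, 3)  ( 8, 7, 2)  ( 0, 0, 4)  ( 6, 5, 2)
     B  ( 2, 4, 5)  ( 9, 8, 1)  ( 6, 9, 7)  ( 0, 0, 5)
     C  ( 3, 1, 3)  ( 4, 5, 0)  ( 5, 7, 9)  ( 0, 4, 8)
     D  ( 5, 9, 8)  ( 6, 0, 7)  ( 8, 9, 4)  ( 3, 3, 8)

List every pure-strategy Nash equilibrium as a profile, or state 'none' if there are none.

PSNE = {(B,P,Z), (D,P,W)}

(A,P,X): not NE [P1→C gives 9>0; P3→Z gives 9>1]
(A,P,Y): not NE [P1→C gives 5>0; P2→Q gives 6>0; P3→Z gives 9>0]
(A,P,Z): not NE [P1→B gives 6>1]
(A,P,W): not NE [P1→D gives 5>2; P2→Q gives 7>5; P3→Z gives 9>3]
(A,Q,X): not NE [P1→D gives 6>0; P2→P gives 7>2]
(A,Q,Y): not NE [P3→X gives 8>4]
(A,Q,Z): not NE [P1→D gives 6>4; P2→P gives 8>6; P3→X gives 8>0]
(A,Q,W): not NE [P1→B gives 9>8; P3→X gives 8>2]
(A,R,X): not NE [P2→P gives 7>6]
(A,R,Y): not NE [P1→C gives 9>2; P2→Q gives 6>0; P3→X gives 8>6]
(A,R,Z): not NE [P1→B gives 4>0; P2→P gives 8>2; P3→X gives 8>4]
(A,R,W): not NE [P1→D gives 8>0; P2→Q gives 7>0; P3→X gives 8>4]
(A,S,X): not NE [P1→B gives 9>8; P2→P gives 7>0; P3→Z gives 9>8]
(A,S,Y): not NE [P1→D gives 9>1; P2→Q gives 6>1; P3→Z gives 9>7]
(A,S,Z): not NE [P2→P gives 8>0]
(A,S,W): not NE [P2→Q gives 7>5; P3→Z gives 9>2]
(B,P,X): not NE [P1→C gives 9>6; P2→Q gives 9>8; P3→Z gives 7>4]
(B,P,Y): not NE [P1→C gives 5>1; P2→S gives 8>7; P3→Z gives 7>5]
(B,P,Z): NE
(B,P,W): not NE [P1→D gives 5>2; P2→R gives 9>4; P3→Z gives 7>5]
(B,Q,X): not NE [P1→D gives 6>1; P3→Z gives 9>2]
(B,Q,Y): not NE [P1→A gives 6>1; P2→S gives 8>1; P3→Z gives 9>2]
(B,Q,Z): not NE [P1→D gives 6>1; P2→P gives 8>1]
(B,Q,W): not NE [P2→R gives 9>8; P3→Z gives 9>1]
(B,R,X): not NE [P1→A gives 5>2; P2→Q gives 9>0]
(B,R,Y): not NE [P1→C gives 9>4; P2→S gives 8>2; P3→X gives 9>3]
(B,R,Z): not NE [P2→P gives 8>7; P3→X gives 9>7]
(B,R,W): not NE [P1→D gives 8>6; P3→X gives 9>7]
(B,S,X): not NE [P2→Q gives 9>8]
(B,S,Y): not NE [P1→D gives 9>7; P3→W gives 5>4]
(B,S,Z): not NE [P1→A gives 9>7; P2→P gives 8>3; P3→W gives 5>2]
(B,S,W): not NE [P1→A gives 6>0; P2→R gives 9>0]
(C,P,X): not NE [P3→Z gives 9>4]
(C,P,Y): not NE [P2→R gives 9>7; P3→Z gives 9>2]
(C,P,Z): not NE [P1→B gives 6>5]
(C,P,W): not NE [P1→D gives 5>3; P2→R gives 7>1; P3→Z gives 9>3]
(C,Q,X): not NE [P1→D gives 6>1; P3→Y gives 9>6]
(C,Q,Y): not NE [P1→A gives 6>5; P2→R gives 9>7]
(C,Q,Z): not NE [P1→D gives 6>0; P2→R gives 8>6; P3→Y gives 9>8]
(C,Q,W): not NE [P1→B gives 9>4; P2→R gives 7>5; P3→Y gives 9>0]
(C,R,X): not NE [P1→A gives 5>2; P2→Q gives 8>5; P3→W gives 9>0]
(C,R,Y): not NE [P3→W gives 9>4]
(C,R,Z): not NE [P1→B gives 4>2]
(C,R,W): not NE [P1→D gives 8>5]
(C,S,X): not NE [P1→B gives 9>4; P2→Q gives 8>7; P3→W gives 8>3]
(C,S,Y): not NE [P1→D gives 9>0; P2→R gives 9>8]
(C,S,Z): not NE [P1→A gives 9>1; P2→R gives 8>4]
(C,S,W): not NE [P1→A gives 6>0; P2→R gives 7>4]
(D,P,X): not NE [P1→C gives 9>7; P2→S gives 8>3; P3→W gives 8>3]
(D,P,Y): not NE [P1→C gives 5>1; P3→W gives 8>7]
(D,P,Z): not NE [P1→B gives 6>4; P2→S gives 9>2]
(D,P,W): NE
(D,Q,X): not NE [P3→W gives 7>5]
(D,Q,Y): not NE [P1→A gives 6>2; P2→P gives 8>1; P3→W gives 7>1]
(D,Q,Z): not NE [P2→S gives 9>5]
(D,Q,W): not NE [P1→B gives 9>6; P2→R gives 9>0]
(D,R,X): not NE [P1→A gives 5>2; P2→S gives 8>0]
(D,R,Y): not NE [P1→C gives 9>0; P2→P gives 8>4; P3→X gives 9>6]
(D,R,Z): not NE [P1→B gives 4>0; P2→S gives 9>7; P3→X gives 9>6]
(D,R,W): not NE [P3→X gives 9>4]
(D,S,X): not NE [P1→B gives 9>0; P3→W gives 8>4]
(D,S,Y): not NE [P2→P gives 8>1; P3→W gives 8>4]
(D,S,Z): not NE [P1→A gives 9>7; P3→W gives 8>5]
(D,S,W): not NE [P1→A gives 6>3; P2→R gives 9>3]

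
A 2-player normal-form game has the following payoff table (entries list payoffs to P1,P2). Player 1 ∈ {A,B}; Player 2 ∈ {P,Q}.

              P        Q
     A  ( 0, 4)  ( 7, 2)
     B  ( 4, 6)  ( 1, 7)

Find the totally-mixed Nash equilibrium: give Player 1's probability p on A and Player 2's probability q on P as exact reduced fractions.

P1 indiff ⇒ q·0+(1-q)·7 = q·4+(1-q)·1 ⇒ q(-4) = (1-q)(-6) ⇒ q = 3/5
P2 indiff ⇒ p·4+(1-p)·6 = p·2+(1-p)·7 ⇒ p(2) = (1-p)(1) ⇒ p = 1/3

p=1/3, q=3/5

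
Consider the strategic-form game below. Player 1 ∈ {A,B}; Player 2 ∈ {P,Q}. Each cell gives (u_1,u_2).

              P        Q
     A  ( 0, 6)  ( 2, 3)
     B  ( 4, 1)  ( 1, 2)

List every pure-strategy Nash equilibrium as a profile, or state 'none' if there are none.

(A,P): not NE [P1→B gives 4>0]
(A,Q): not NE [P2→P gives 6>3]
(B,P): not NE [P2→Q gives 2>1]
(B,Q): not NE [P1→A gives 2>1]

No pure NE.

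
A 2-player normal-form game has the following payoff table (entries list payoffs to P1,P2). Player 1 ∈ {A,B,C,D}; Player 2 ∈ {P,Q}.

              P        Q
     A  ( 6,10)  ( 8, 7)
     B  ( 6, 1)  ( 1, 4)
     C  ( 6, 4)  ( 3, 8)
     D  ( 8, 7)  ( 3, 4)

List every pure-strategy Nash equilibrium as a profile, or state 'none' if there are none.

(A,P): not NE [P1→D gives 8>6]
(A,Q): not NE [P2→P gives 10>7]
(B,P): not NE [P1→D gives 8>6; P2→Q gives 4>1]
(B,Q): not NE [P1→A gives 8>1]
(C,P): not NE [P1→D gives 8>6; P2→Q gives 8>4]
(C,Q): not NE [P1→A gives 8>3]
(D,P): NE
(D,Q): not NE [P1→A gives 8>3; P2→P gives 7>4]

NE set: (D,P)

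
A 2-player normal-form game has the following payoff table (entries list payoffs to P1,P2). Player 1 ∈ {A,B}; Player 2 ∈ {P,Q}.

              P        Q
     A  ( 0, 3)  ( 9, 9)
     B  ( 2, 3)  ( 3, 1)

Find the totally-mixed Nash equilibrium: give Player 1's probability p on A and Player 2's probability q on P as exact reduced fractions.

(p,q) = (1/4, 3/4)

P1 indiff ⇒ q·0+(1-q)·9 = q·2+(1-q)·3 ⇒ q(-2) = (1-q)(-6) ⇒ q = 3/4
P2 indiff ⇒ p·3+(1-p)·3 = p·9+(1-p)·1 ⇒ p(-6) = (1-p)(-2) ⇒ p = 1/4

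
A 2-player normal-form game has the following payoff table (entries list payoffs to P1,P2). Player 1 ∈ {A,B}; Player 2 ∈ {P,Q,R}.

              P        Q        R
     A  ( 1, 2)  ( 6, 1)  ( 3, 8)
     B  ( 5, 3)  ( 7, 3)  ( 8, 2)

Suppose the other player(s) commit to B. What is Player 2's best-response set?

argmax u_2 = {P,Q}

u_2(P vs B) = 3
u_2(Q vs B) = 3
u_2(R vs B) = 2
max payoff 3 at {P,Q}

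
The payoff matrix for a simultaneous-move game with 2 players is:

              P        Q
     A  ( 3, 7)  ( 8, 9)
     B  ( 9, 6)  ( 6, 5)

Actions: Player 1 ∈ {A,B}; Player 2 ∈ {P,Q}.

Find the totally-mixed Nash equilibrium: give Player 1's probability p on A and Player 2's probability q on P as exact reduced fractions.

P1 mixes 1/3 on A; P2 mixes 1/4 on P

P1 indiff ⇒ q·3+(1-q)·8 = q·9+(1-q)·6 ⇒ q(-6) = (1-q)(-2) ⇒ q = 1/4
P2 indiff ⇒ p·7+(1-p)·6 = p·9+(1-p)·5 ⇒ p(-2) = (1-p)(-1) ⇒ p = 1/3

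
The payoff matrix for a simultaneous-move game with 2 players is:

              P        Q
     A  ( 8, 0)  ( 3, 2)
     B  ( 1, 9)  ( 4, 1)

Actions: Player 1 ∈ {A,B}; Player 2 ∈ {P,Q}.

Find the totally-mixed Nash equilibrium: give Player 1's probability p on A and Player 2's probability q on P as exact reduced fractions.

(p,q) = (4/5, 1/8)

P1 indiff ⇒ q·8+(1-q)·3 = q·1+(1-q)·4 ⇒ q(7) = (1-q)(1) ⇒ q = 1/8
P2 indiff ⇒ p·0+(1-p)·9 = p·2+(1-p)·1 ⇒ p(-2) = (1-p)(-8) ⇒ p = 4/5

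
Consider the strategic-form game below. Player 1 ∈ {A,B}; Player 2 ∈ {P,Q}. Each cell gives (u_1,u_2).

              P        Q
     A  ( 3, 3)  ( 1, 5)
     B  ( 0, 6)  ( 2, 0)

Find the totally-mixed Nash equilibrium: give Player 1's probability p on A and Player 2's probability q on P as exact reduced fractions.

P1 indiff ⇒ q·3+(1-q)·1 = q·0+(1-q)·2 ⇒ q(3) = (1-q)(1) ⇒ q = 1/4
P2 indiff ⇒ p·3+(1-p)·6 = p·5+(1-p)·0 ⇒ p(-2) = (1-p)(-6) ⇒ p = 3/4

P1 mixes 3/4 on A; P2 mixes 1/4 on P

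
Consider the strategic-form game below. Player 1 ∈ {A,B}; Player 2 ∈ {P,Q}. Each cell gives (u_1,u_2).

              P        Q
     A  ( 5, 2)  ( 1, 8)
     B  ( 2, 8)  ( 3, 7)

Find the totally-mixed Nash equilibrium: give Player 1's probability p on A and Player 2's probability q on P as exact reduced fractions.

P1 mixes 1/7 on A; P2 mixes 2/5 on P

P1 indiff ⇒ q·5+(1-q)·1 = q·2+(1-q)·3 ⇒ q(3) = (1-q)(2) ⇒ q = 2/5
P2 indiff ⇒ p·2+(1-p)·8 = p·8+(1-p)·7 ⇒ p(-6) = (1-p)(-1) ⇒ p = 1/7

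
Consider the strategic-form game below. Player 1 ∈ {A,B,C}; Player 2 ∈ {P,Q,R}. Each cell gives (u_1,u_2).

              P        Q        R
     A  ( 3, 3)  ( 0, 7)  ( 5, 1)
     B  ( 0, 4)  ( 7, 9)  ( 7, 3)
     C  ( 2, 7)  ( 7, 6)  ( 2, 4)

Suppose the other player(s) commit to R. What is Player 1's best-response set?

BR_1 = {B}

u_1(A vs R) = 5
u_1(B vs R) = 7
u_1(C vs R) = 2
max payoff 7 at {B}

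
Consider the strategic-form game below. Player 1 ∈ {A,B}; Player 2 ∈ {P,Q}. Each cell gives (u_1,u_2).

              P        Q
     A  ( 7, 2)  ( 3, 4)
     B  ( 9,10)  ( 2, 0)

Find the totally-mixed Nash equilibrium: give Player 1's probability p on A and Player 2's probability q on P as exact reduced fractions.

P1 indiff ⇒ q·7+(1-q)·3 = q·9+(1-q)·2 ⇒ q(-2) = (1-q)(-1) ⇒ q = 1/3
P2 indiff ⇒ p·2+(1-p)·10 = p·4+(1-p)·0 ⇒ p(-2) = (1-p)(-10) ⇒ p = 5/6

p=5/6, q=1/3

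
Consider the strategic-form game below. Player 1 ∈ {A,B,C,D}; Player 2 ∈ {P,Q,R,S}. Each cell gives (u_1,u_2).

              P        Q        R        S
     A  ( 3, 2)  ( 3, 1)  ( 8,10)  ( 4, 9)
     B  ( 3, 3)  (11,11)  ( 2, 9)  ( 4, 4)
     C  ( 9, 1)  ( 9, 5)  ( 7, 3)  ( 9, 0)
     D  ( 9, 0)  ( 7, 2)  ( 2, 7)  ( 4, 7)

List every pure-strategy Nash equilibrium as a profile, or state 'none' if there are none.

PSNE = {(A,R), (B,Q)}

(A,P): not NE [P1→D gives 9>3; P2→R gives 10>2]
(A,Q): not NE [P1→B gives 11>3; P2→R gives 10>1]
(A,R): NE
(A,S): not NE [P1→C gives 9>4; P2→R gives 10>9]
(B,P): not NE [P1→D gives 9>3; P2→Q gives 11>3]
(B,Q): NE
(B,R): not NE [P1→A gives 8>2; P2→Q gives 11>9]
(B,S): not NE [P1→C gives 9>4; P2→Q gives 11>4]
(C,P): not NE [P2→Q gives 5>1]
(C,Q): not NE [P1→B gives 11>9]
(C,R): not NE [P1→A gives 8>7; P2→Q gives 5>3]
(C,S): not NE [P2→Q gives 5>0]
(D,P): not NE [P2→S gives 7>0]
(D,Q): not NE [P1→B gives 11>7; P2→S gives 7>2]
(D,R): not NE [P1→A gives 8>2]
(D,S): not NE [P1→C gives 9>4]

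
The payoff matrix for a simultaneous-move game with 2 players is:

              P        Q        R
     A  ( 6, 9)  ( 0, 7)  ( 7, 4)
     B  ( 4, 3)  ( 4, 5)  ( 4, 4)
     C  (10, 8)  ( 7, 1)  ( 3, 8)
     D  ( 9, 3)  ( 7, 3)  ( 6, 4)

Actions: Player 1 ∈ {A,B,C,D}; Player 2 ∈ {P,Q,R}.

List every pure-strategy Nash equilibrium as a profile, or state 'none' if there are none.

(A,P): not NE [P1→C gives 10>6]
(A,Q): not NE [P1→D gives 7>0; P2→P gives 9>7]
(A,R): not NE [P2→P gives 9>4]
(B,P): not NE [P1→C gives 10>4; P2→Q gives 5>3]
(B,Q): not NE [P1→D gives 7>4]
(B,R): not NE [P1→A gives 7>4; P2→Q gives 5>4]
(C,P): NE
(C,Q): not NE [P2→R gives 8>1]
(C,R): not NE [P1→A gives 7>3]
(D,P): not NE [P1→C gives 10>9; P2→R gives 4>3]
(D,Q): not NE [P2→R gives 4>3]
(D,R): not NE [P1→A gives 7>6]

Nash profiles: (C,P)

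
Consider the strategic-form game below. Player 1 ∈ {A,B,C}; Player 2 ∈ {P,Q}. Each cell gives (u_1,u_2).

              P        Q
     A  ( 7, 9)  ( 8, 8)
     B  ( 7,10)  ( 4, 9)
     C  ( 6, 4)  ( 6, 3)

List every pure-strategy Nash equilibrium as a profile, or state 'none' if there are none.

(A,P): NE
(A,Q): not NE [P2→P gives 9>8]
(B,P): NE
(B,Q): not NE [P1→A gives 8>4; P2→P gives 10>9]
(C,P): not NE [P1→B gives 7>6]
(C,Q): not NE [P1→A gives 8>6; P2→P gives 4>3]

NE set: (A,P), (B,P)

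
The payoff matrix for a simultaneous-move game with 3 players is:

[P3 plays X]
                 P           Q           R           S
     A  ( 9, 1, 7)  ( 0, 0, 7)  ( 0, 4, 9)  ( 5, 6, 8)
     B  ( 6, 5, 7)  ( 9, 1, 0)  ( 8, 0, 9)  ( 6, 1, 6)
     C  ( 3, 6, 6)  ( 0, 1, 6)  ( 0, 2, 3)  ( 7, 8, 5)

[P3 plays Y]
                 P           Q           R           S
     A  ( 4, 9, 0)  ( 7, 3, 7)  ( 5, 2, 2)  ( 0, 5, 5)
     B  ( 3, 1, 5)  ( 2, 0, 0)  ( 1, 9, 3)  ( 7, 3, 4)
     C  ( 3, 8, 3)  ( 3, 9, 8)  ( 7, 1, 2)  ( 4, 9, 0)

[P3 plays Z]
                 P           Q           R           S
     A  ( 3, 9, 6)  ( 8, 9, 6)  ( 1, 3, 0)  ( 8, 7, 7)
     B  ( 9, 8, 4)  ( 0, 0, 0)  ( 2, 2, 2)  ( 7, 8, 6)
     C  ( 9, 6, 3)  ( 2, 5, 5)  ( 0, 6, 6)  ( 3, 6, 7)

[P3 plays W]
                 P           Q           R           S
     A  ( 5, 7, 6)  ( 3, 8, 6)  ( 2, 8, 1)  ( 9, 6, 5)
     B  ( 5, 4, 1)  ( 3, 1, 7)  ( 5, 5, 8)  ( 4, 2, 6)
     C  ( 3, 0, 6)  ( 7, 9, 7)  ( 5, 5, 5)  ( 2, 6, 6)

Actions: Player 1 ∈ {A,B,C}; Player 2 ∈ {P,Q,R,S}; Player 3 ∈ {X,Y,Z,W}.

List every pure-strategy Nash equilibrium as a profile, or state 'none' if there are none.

(A,P,X): not NE [P2→S gives 6>1]
(A,P,Y): not NE [P3→X gives 7>0]
(A,P,Z): not NE [P1→C gives 9>3; P3→X gives 7>6]
(A,P,W): not NE [P2→R gives 8>7; P3→X gives 7>6]
(A,Q,X): not NE [P1→B gives 9>0; P2→S gives 6>0]
(A,Q,Y): not NE [P2→P gives 9>3]
(A,Q,Z): not NE [P3→Y gives 7>6]
(A,Q,W): not NE [P1→C gives 7>3; P3→Y gives 7>6]
(A,R,X): not NE [P1→B gives 8>0; P2→S gives 6>4]
(A,R,Y): not NE [P1→C gives 7>5; P2→P gives 9>2; P3→X gives 9>2]
(A,R,Z): not NE [P1→B gives 2>1; P2→Q gives 9>3; P3→X gives 9>0]
(A,R,W): not NE [P1→C gives 5>2; P3→X gives 9>1]
(A,S,X): not NE [P1→C gives 7>5]
(A,S,Y): not NE [P1→B gives 7>0; P2→P gives 9>5; P3→X gives 8>5]
(A,S,Z): not NE [P2→Q gives 9>7; P3→X gives 8>7]
(A,S,W): not NE [P2→R gives 8>6; P3→X gives 8>5]
(B,P,X): not NE [P1→A gives 9>6]
(B,P,Y): not NE [P1→A gives 4>3; P2→R gives 9>1; P3→X gives 7>5]
(B,P,Z): not NE [P3→X gives 7>4]
(B,P,W): not NE [P2→R gives 5>4; P3→X gives 7>1]
(B,Q,X): not NE [P2→P gives 5>1; P3→W gives 7>0]
(B,Q,Y): not NE [P1→A gives 7>2; P2→R gives 9>0; P3→W gives 7>0]
(B,Q,Z): not NE [P1→A gives 8>0; P2→S gives 8>0; P3→W gives 7>0]
(B,Q,W): not NE [P1→C gives 7>3; P2→R gives 5>1]
(B,R,X): not NE [P2→P gives 5>0]
(B,R,Y): not NE [P1→C gives 7>1; P3→X gives 9>3]
(B,R,Z): not NE [P2→S gives 8>2; P3→X gives 9>2]
(B,R,W): not NE [P3→X gives 9>8]
(B,S,X): not NE [P1→C gives 7>6; P2→P gives 5>1]
(B,S,Y): not NE [P2→R gives 9>3; P3→W gives 6>4]
(B,S,Z): not NE [P1→A gives 8>7]
(B,S,W): not NE [P1→A gives 9>4; P2→R gives 5>2]
(C,P,X): not NE [P1→A gives 9>3; P2→S gives 8>6]
(C,P,Y): not NE [P1→A gives 4>3; P2→S gives 9>8; P3→W gives 6>3]
(C,P,Z): not NE [P3→W gives 6>3]
(C,P,W): not NE [P1→B gives 5>3; P2→Q gives 9>0]
(C,Q,X): not NE [P1→B gives 9>0; P2→S gives 8>1; P3→Y gives 8>6]
(C,Q,Y): not NE [P1→A gives 7>3]
(C,Q,Z): not NE [P1→A gives 8>2; P2→S gives 6>5; P3→Y gives 8>5]
(C,Q,W): not NE [P3→Y gives 8>7]
(C,R,X): not NE [P1→B gives 8>0; P2→S gives 8>2; P3→Z gives 6>3]
(C,R,Y): not NE [P2→S gives 9>1; P3→Z gives 6>2]
(C,R,Z): not NE [P1→B gives 2>0]
(C,R,W): not NE [P2→Q gives 9>5; P3→Z gives 6>5]
(C,S,X): not NE [P3→Z gives 7>5]
(C,S,Y): not NE [P1→B gives 7>4; P3→Z gives 7>0]
(C,S,Z): not NE [P1→A gives 8>3]
(C,S,W): not NE [P1→A gives 9>2; P2→Q gives 9>6; P3→Z gives 7>6]

PSNE: ∅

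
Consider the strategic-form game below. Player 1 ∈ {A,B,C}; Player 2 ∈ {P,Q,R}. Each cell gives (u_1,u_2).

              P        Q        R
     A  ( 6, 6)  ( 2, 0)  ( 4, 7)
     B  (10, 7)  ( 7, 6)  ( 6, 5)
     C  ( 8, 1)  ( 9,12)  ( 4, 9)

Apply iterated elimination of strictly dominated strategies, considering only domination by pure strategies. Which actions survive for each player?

P1 drop A (B beats it: P:10>6 Q:7>2 R:6>4)
P2 drop R (Q beats it: B:6>5 C:12>9)
P1→{B,C} P2→{P,Q}

Survivors P1:{B,C} P2:{P,Q}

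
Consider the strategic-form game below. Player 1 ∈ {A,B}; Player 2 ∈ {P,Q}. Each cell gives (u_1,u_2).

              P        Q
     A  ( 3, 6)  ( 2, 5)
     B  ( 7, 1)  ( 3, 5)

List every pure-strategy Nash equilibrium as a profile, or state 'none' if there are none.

PSNE = {(B,Q)}

(A,P): not NE [P1→B gives 7>3]
(A,Q): not NE [P1→B gives 3>2; P2→P gives 6>5]
(B,P): not NE [P2→Q gives 5>1]
(B,Q): NE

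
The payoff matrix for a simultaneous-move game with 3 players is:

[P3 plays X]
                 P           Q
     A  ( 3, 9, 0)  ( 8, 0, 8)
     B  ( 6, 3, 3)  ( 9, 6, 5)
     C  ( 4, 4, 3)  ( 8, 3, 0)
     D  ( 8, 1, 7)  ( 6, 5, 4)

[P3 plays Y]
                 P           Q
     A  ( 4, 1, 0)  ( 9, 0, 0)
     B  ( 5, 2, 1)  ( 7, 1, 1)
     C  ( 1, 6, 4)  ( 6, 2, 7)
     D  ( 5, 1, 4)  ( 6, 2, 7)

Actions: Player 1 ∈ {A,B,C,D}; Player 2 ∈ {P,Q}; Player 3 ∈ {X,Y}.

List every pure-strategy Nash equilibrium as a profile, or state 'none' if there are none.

Nash profiles: (B,Q,X)

(A,P,X): not NE [P1→D gives 8>3]
(A,P,Y): not NE [P1→D gives 5>4]
(A,Q,X): not NE [P1→B gives 9>8; P2→P gives 9>0]
(A,Q,Y): not NE [P2→P gives 1>0; P3→X gives 8>0]
(B,P,X): not NE [P1→D gives 8>6; P2→Q gives 6>3]
(B,P,Y): not NE [P3→X gives 3>1]
(B,Q,X): NE
(B,Q,Y): not NE [P1→A gives 9>7; P2→P gives 2>1; P3→X gives 5>1]
(C,P,X): not NE [P1→D gives 8>4; P3→Y gives 4>3]
(C,P,Y): not NE [P1→D gives 5>1]
(C,Q,X): not NE [P1→B gives 9>8; P2→P gives 4>3; P3→Y gives 7>0]
(C,Q,Y): not NE [P1→A gives 9>6; P2→P gives 6>2]
(D,P,X): not NE [P2→Q gives 5>1]
(D,P,Y): not NE [P2→Q gives 2>1; P3→X gives 7>4]
(D,Q,X): not NE [P1→B gives 9>6; P3→Y gives 7>4]
(D,Q,Y): not NE [P1→A gives 9>6]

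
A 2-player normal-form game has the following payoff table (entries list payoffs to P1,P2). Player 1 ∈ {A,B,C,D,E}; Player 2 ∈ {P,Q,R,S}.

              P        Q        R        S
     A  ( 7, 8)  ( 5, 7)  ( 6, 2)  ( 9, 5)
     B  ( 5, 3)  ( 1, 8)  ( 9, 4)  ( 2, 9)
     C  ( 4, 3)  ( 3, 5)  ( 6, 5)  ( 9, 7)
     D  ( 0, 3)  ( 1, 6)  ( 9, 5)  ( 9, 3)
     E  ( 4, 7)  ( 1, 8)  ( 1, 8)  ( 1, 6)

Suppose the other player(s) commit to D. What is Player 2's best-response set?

BR_2 = {Q}

u_2(P vs D) = 3
u_2(Q vs D) = 6
u_2(R vs D) = 5
u_2(S vs D) = 3
max payoff 6 at {Q}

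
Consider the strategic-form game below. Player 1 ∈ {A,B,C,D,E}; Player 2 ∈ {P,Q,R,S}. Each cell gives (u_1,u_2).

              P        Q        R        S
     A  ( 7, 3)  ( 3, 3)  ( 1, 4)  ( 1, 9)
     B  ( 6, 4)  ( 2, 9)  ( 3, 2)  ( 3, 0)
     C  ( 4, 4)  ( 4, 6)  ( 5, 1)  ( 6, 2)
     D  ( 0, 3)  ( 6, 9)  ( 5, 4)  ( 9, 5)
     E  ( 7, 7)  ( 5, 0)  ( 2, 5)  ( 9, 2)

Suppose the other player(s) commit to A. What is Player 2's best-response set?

BR_2 = {S}

u_2(P vs A) = 3
u_2(Q vs A) = 3
u_2(R vs A) = 4
u_2(S vs A) = 9
max payoff 9 at {S}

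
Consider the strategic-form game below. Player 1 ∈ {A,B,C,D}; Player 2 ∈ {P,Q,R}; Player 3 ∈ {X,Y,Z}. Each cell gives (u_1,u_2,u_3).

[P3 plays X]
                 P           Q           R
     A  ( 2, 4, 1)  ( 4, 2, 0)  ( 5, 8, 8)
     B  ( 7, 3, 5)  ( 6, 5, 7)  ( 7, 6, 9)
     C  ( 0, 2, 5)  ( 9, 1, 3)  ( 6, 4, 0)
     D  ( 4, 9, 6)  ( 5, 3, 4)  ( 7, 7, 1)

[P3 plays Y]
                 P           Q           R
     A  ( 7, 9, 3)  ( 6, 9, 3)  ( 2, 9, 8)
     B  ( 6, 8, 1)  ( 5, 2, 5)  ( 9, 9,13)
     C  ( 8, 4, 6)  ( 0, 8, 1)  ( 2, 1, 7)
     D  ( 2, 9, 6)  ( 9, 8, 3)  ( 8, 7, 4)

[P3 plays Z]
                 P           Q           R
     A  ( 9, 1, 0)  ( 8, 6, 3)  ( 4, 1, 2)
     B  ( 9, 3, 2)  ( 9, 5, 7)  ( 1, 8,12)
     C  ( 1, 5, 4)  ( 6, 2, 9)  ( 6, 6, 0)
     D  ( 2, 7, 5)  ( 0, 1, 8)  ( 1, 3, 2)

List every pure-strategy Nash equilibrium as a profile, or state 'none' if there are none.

Nash profiles: (B,R,Y)

(A,P,X): not NE [P1→B gives 7>2; P2→R gives 8>4; P3→Y gives 3>1]
(A,P,Y): not NE [P1→C gives 8>7]
(A,P,Z): not NE [P2→Q gives 6>1; P3→Y gives 3>0]
(A,Q,X): not NE [P1→C gives 9>4; P2→R gives 8>2; P3→Z gives 3>0]
(A,Q,Y): not NE [P1→D gives 9>6]
(A,Q,Z): not NE [P1→B gives 9>8]
(A,R,X): not NE [P1→D gives 7>5]
(A,R,Y): not NE [P1→B gives 9>2]
(A,R,Z): not NE [P1→C gives 6>4; P2→Q gives 6>1; P3→Y gives 8>2]
(B,P,X): not NE [P2→R gives 6>3]
(B,P,Y): not NE [P1→C gives 8>6; P2→R gives 9>8; P3→X gives 5>1]
(B,P,Z): not NE [P2→R gives 8>3; P3→X gives 5>2]
(B,Q,X): not NE [P1→C gives 9>6; P2→R gives 6>5]
(B,Q,Y): not NE [P1→D gives 9>5; P2→R gives 9>2; P3→Z gives 7>5]
(B,Q,Z): not NE [P2→R gives 8>5]
(B,R,X): not NE [P3→Y gives 13>9]
(B,R,Y): NE
(B,R,Z): not NE [P1→C gives 6>1; P3→Y gives 13>12]
(C,P,X): not NE [P1→B gives 7>0; P2→R gives 4>2; P3→Y gives 6>5]
(C,P,Y): not NE [P2→Q gives 8>4]
(C,P,Z): not NE [P1→B gives 9>1; P2→R gives 6>5; P3→Y gives 6>4]
(C,Q,X): not NE [P2→R gives 4>1; P3→Z gives 9>3]
(C,Q,Y): not NE [P1→D gives 9>0; P3→Z gives 9>1]
(C,Q,Z): not NE [P1→B gives 9>6; P2→R gives 6>2]
(C,R,X): not NE [P1→D gives 7>6; P3→Y gives 7>0]
(C,R,Y): not NE [P1→B gives 9>2; P2→Q gives 8>1]
(C,R,Z): not NE [P3→Y gives 7>0]
(D,P,X): not NE [P1→B gives 7>4]
(D,P,Y): not NE [P1→C gives 8>2]
(D,P,Z): not NE [P1→B gives 9>2; P3→Y gives 6>5]
(D,Q,X): not NE [P1→C gives 9>5; P2→P gives 9>3; P3→Z gives 8>4]
(D,Q,Y): not NE [P2→P gives 9>8; P3→Z gives 8>3]
(D,Q,Z): not NE [P1→B gives 9>0; P2→P gives 7>1]
(D,R,X): not NE [P2→P gives 9>7; P3→Y gives 4>1]
(D,R,Y): not NE [P1→B gives 9>8; P2→P gives 9>7]
(D,R,Z): not NE [P1→C gives 6>1; P2→P gives 7>3; P3→Y gives 4>2]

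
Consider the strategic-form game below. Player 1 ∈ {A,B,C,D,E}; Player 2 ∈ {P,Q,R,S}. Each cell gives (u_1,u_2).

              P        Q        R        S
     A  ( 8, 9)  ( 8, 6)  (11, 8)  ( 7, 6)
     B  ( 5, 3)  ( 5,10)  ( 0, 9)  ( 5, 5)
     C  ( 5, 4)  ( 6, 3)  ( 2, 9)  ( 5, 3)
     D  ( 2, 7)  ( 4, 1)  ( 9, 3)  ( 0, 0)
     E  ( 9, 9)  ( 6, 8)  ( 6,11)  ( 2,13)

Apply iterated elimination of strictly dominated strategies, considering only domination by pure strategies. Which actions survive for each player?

P1 drop B (A beats it: P:8>5 Q:8>5 R:11>0 S:7>5)
P1 drop C (A beats it: P:8>5 Q:8>6 R:11>2 S:7>5)
P1 drop D (A beats it: P:8>2 Q:8>4 R:11>9 S:7>0)
P2 drop Q (P beats it: A:9>6 E:9>8)
P1→{A,E} P2→{P,R,S}

Survivors P1:{A,E} P2:{P,R,S}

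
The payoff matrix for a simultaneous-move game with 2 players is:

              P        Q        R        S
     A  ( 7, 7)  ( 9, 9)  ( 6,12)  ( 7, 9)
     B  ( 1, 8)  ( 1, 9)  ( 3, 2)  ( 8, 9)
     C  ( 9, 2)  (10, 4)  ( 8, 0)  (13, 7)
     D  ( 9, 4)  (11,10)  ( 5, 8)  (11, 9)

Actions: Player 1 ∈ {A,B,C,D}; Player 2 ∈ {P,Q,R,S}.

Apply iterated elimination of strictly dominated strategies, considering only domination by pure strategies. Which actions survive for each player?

Remaining: P1:{C,D} P2:{Q,S}

P1 drop A (C beats it: P:9>7 Q:10>9 R:8>6 S:13>7)
P1 drop B (C beats it: P:9>1 Q:10>1 R:8>3 S:13>8)
P2 drop P (Q beats it: C:4>2 D:10>4)
P2 drop R (Q beats it: C:4>0 D:10>8)
P1→{C,D} P2→{Q,S}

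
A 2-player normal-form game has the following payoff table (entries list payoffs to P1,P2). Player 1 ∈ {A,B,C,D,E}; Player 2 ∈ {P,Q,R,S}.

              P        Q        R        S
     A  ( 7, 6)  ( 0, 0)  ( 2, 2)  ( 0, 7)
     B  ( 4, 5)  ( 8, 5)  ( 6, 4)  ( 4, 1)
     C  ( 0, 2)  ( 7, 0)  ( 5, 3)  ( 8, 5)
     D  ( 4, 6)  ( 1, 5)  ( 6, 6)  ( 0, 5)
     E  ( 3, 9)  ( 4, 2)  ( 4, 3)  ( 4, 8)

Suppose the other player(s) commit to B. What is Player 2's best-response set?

u_2(P vs B) = 5
u_2(Q vs B) = 5
u_2(R vs B) = 4
u_2(S vs B) = 1
max payoff 5 at {P,Q}

BR_2 = {P,Q}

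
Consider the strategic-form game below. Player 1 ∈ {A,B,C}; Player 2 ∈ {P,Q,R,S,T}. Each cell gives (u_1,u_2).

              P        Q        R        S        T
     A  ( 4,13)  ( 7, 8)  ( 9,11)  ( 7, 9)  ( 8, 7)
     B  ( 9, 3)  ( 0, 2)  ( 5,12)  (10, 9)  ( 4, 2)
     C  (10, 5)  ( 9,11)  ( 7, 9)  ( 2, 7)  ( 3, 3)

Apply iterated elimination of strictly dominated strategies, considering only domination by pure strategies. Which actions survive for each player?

Survivors P1:{A,C} P2:{P,Q,R}

P2 drop S (R beats it: A:11>9 B:12>9 C:9>7)
P2 drop T (P beats it: A:13>7 B:3>2 C:5>3)
P1 drop B (C beats it: P:10>9 Q:9>0 R:7>5)
P1→{A,C} P2→{P,Q,R}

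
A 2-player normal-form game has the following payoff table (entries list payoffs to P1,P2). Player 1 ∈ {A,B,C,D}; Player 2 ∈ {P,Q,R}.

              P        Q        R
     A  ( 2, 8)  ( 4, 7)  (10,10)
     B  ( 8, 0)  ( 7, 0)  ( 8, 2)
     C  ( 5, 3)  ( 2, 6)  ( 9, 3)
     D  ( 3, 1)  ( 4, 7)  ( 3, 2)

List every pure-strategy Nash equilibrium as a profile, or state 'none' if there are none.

(A,P): not NE [P1→B gives 8>2; P2→R gives 10>8]
(A,Q): not NE [P1→B gives 7>4; P2→R gives 10>7]
(A,R): NE
(B,P): not NE [P2→R gives 2>0]
(B,Q): not NE [P2→R gives 2>0]
(B,R): not NE [P1→A gives 10>8]
(C,P): not NE [P1→B gives 8>5; P2→Q gives 6>3]
(C,Q): not NE [P1→B gives 7>2]
(C,R): not NE [P1→A gives 10>9; P2→Q gives 6>3]
(D,P): not NE [P1→B gives 8>3; P2→Q gives 7>1]
(D,Q): not NE [P1→B gives 7>4]
(D,R): not NE [P1→A gives 10>3; P2→Q gives 7>2]

Nash profiles: (A,R)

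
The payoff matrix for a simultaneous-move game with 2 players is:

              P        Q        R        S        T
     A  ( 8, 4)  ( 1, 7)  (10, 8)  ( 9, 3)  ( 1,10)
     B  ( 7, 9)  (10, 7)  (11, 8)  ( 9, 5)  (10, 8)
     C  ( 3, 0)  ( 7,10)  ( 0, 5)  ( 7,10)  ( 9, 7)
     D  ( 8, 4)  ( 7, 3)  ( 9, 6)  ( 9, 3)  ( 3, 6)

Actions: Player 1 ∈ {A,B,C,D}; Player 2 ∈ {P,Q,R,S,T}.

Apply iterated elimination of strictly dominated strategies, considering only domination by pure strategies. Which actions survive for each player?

P1 drop C (B beats it: P:7>3 Q:10>7 R:11>0 S:9>7 T:10>9)
P2 drop Q (R beats it: A:8>7 B:8>7 D:6>3)
P2 drop S (P beats it: A:4>3 B:9>5 D:4>3)
P1→{A,B,D} P2→{P,R,T}

IESDS → P1:{A,B,D} P2:{P,R,T}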